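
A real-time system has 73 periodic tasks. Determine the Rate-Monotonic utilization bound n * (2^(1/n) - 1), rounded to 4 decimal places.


Compute 2^(1/73) = 1.0095403890
Subtract 1: 1.0095403890 - 1 = 0.0095403890
Multiply by n: 73 * 0.0095403890 = 0.6964483970
Round to 4 dp: 0.6964

0.6964


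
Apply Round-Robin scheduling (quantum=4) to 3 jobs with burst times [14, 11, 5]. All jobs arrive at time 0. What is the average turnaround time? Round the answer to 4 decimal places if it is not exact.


Time quantum = 4
Execution trace:
  J1 runs 4 units, time = 4
  J2 runs 4 units, time = 8
  J3 runs 4 units, time = 12
  J1 runs 4 units, time = 16
  J2 runs 4 units, time = 20
  J3 runs 1 units, time = 21
  J1 runs 4 units, time = 25
  J2 runs 3 units, time = 28
  J1 runs 2 units, time = 30
Finish times: [30, 28, 21]
Average turnaround = 79/3 = 26.3333

26.3333


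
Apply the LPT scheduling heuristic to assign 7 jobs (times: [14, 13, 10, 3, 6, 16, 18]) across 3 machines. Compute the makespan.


Sort jobs in decreasing order (LPT): [18, 16, 14, 13, 10, 6, 3]
Assign each job to the least loaded machine:
  Machine 1: jobs [18, 6, 3], load = 27
  Machine 2: jobs [16, 10], load = 26
  Machine 3: jobs [14, 13], load = 27
Makespan = max load = 27

27


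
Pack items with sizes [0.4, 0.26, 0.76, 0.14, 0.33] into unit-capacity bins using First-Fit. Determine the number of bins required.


Place items sequentially using First-Fit:
  Item 0.4 -> new Bin 1
  Item 0.26 -> Bin 1 (now 0.66)
  Item 0.76 -> new Bin 2
  Item 0.14 -> Bin 1 (now 0.8)
  Item 0.33 -> new Bin 3
Total bins used = 3

3


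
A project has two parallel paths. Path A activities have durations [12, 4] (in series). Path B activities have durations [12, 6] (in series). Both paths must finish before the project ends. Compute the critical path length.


Path A total = 12 + 4 = 16
Path B total = 12 + 6 = 18
Critical path = longest path = max(16, 18) = 18

18


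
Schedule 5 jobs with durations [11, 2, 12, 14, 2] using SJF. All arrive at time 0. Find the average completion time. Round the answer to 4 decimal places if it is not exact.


SJF order (ascending): [2, 2, 11, 12, 14]
Completion times:
  Job 1: burst=2, C=2
  Job 2: burst=2, C=4
  Job 3: burst=11, C=15
  Job 4: burst=12, C=27
  Job 5: burst=14, C=41
Average completion = 89/5 = 17.8

17.8


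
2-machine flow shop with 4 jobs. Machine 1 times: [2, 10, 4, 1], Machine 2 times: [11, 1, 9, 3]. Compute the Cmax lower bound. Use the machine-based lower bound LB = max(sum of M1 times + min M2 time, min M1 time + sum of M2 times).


LB1 = sum(M1 times) + min(M2 times) = 17 + 1 = 18
LB2 = min(M1 times) + sum(M2 times) = 1 + 24 = 25
Lower bound = max(LB1, LB2) = max(18, 25) = 25

25


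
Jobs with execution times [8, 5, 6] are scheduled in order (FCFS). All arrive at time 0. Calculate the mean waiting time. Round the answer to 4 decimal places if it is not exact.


FCFS order (as given): [8, 5, 6]
Waiting times:
  Job 1: wait = 0
  Job 2: wait = 8
  Job 3: wait = 13
Sum of waiting times = 21
Average waiting time = 21/3 = 7.0

7.0


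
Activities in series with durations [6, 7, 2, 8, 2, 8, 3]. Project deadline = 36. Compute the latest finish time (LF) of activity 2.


LF(activity 2) = deadline - sum of successor durations
Successors: activities 3 through 7 with durations [2, 8, 2, 8, 3]
Sum of successor durations = 23
LF = 36 - 23 = 13

13


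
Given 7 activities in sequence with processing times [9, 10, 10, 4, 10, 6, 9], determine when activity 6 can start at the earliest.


Activity 6 starts after activities 1 through 5 complete.
Predecessor durations: [9, 10, 10, 4, 10]
ES = 9 + 10 + 10 + 4 + 10 = 43

43


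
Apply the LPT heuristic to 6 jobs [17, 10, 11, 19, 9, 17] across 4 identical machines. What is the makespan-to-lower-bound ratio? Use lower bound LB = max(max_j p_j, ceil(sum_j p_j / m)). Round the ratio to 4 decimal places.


LPT order: [19, 17, 17, 11, 10, 9]
Machine loads after assignment: [19, 26, 17, 21]
LPT makespan = 26
Lower bound = max(max_job, ceil(total/4)) = max(19, 21) = 21
Ratio = 26 / 21 = 1.2381

1.2381


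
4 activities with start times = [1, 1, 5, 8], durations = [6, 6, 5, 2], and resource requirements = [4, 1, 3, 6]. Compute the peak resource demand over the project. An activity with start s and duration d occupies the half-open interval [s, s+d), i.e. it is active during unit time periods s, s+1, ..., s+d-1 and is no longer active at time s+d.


Each activity i is active on [start_i, start_i + duration_i).
Compute total resource usage per time slot:
  t=0: active resources = [], total = 0
  t=1: active resources = [4, 1], total = 5
  t=2: active resources = [4, 1], total = 5
  t=3: active resources = [4, 1], total = 5
  t=4: active resources = [4, 1], total = 5
  t=5: active resources = [4, 1, 3], total = 8
  t=6: active resources = [4, 1, 3], total = 8
  t=7: active resources = [3], total = 3
  t=8: active resources = [3, 6], total = 9
  t=9: active resources = [3, 6], total = 9
Peak resource demand = 9

9


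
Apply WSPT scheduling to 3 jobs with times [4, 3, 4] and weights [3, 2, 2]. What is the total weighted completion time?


Compute p/w ratios and sort ascending (WSPT): [(4, 3), (3, 2), (4, 2)]
Compute weighted completion times:
  Job (p=4,w=3): C=4, w*C=3*4=12
  Job (p=3,w=2): C=7, w*C=2*7=14
  Job (p=4,w=2): C=11, w*C=2*11=22
Total weighted completion time = 48

48


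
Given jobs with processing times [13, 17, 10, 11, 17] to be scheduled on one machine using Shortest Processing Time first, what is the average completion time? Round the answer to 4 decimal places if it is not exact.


Sort jobs by processing time (SPT order): [10, 11, 13, 17, 17]
Compute completion times sequentially:
  Job 1: processing = 10, completes at 10
  Job 2: processing = 11, completes at 21
  Job 3: processing = 13, completes at 34
  Job 4: processing = 17, completes at 51
  Job 5: processing = 17, completes at 68
Sum of completion times = 184
Average completion time = 184/5 = 36.8

36.8


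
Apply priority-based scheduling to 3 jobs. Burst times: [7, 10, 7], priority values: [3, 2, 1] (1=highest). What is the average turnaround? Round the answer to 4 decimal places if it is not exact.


Sort by priority (ascending = highest first):
Order: [(1, 7), (2, 10), (3, 7)]
Completion times:
  Priority 1, burst=7, C=7
  Priority 2, burst=10, C=17
  Priority 3, burst=7, C=24
Average turnaround = 48/3 = 16.0

16.0


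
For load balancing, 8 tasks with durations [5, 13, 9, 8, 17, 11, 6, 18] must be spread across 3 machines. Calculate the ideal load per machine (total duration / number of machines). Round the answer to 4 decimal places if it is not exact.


Total processing time = 5 + 13 + 9 + 8 + 17 + 11 + 6 + 18 = 87
Number of machines = 3
Ideal balanced load = 87 / 3 = 29.0

29.0


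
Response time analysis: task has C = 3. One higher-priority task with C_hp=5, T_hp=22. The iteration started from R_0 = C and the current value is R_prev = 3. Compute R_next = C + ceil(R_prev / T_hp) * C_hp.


R_next = C + ceil(R_prev / T_hp) * C_hp
ceil(3 / 22) = ceil(0.1364) = 1
Interference = 1 * 5 = 5
R_next = 3 + 5 = 8

8


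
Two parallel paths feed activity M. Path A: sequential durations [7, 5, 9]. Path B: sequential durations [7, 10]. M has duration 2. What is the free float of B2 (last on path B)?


ES(B2) = sum of predecessors on chain B = 7
EF(B2) = ES + duration = 7 + 10 = 17
Successor of B2 is M. ES(M) = max(sum(A), sum(B)) = max(21, 17) = 21
Free float = ES(successor) - EF(current) = 21 - 17 = 4

4


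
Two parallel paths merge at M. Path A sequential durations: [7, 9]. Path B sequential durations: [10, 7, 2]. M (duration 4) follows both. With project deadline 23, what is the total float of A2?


Forward pass: ES(A2) = sum of predecessors on chain A = 7
EF = ES + duration = 7 + 9 = 16
Backward pass: LF(M) = deadline = 23; LS(M) = 23 - 4 = 19
LF(A2) = LS(M) - sum(successors on chain A) = 19 - 0 = 19
LS = LF - duration = 19 - 9 = 10
Total float = LS - ES = 10 - 7 = 3

3


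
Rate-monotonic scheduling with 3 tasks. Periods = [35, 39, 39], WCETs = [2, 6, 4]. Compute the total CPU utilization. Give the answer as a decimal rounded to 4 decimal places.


Compute individual utilizations (exact fractions):
  Task 1: C/T = 2/35 (approx. 0.0571)
  Task 2: C/T = 6/39 = 2/13 (approx. 0.1538)
  Task 3: C/T = 4/39 (approx. 0.1026)
Total utilization U = 2/35 + 2/13 + 4/39 = 428/1365
Rounded to 4 decimal places: U = 0.3136
RM (Liu & Layland) bound for 3 tasks = 0.779763; compare with U = 428/1365 (approx. 0.313553)
U <= bound, so schedulable by RM sufficient condition.

0.3136


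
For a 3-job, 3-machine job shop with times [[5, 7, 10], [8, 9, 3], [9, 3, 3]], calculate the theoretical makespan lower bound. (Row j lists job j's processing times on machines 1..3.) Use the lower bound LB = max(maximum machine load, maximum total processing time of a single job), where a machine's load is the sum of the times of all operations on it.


Machine loads:
  Machine 1: 5 + 8 + 9 = 22
  Machine 2: 7 + 9 + 3 = 19
  Machine 3: 10 + 3 + 3 = 16
Max machine load = 22
Job totals:
  Job 1: 22
  Job 2: 20
  Job 3: 15
Max job total = 22
Lower bound = max(22, 22) = 22

22


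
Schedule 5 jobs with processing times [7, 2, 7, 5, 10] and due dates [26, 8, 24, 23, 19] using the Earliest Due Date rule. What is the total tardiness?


Sort by due date (EDD order): [(2, 8), (10, 19), (5, 23), (7, 24), (7, 26)]
Compute completion times and tardiness:
  Job 1: p=2, d=8, C=2, tardiness=max(0,2-8)=0
  Job 2: p=10, d=19, C=12, tardiness=max(0,12-19)=0
  Job 3: p=5, d=23, C=17, tardiness=max(0,17-23)=0
  Job 4: p=7, d=24, C=24, tardiness=max(0,24-24)=0
  Job 5: p=7, d=26, C=31, tardiness=max(0,31-26)=5
Total tardiness = 5

5


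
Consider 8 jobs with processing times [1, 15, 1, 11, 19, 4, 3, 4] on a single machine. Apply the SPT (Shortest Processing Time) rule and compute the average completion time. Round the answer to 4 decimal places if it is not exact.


Sort jobs by processing time (SPT order): [1, 1, 3, 4, 4, 11, 15, 19]
Compute completion times sequentially:
  Job 1: processing = 1, completes at 1
  Job 2: processing = 1, completes at 2
  Job 3: processing = 3, completes at 5
  Job 4: processing = 4, completes at 9
  Job 5: processing = 4, completes at 13
  Job 6: processing = 11, completes at 24
  Job 7: processing = 15, completes at 39
  Job 8: processing = 19, completes at 58
Sum of completion times = 151
Average completion time = 151/8 = 18.875

18.875


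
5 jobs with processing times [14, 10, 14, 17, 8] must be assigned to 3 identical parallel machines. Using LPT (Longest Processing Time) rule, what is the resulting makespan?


Sort jobs in decreasing order (LPT): [17, 14, 14, 10, 8]
Assign each job to the least loaded machine:
  Machine 1: jobs [17], load = 17
  Machine 2: jobs [14, 10], load = 24
  Machine 3: jobs [14, 8], load = 22
Makespan = max load = 24

24


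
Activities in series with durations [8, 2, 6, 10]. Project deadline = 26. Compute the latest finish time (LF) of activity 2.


LF(activity 2) = deadline - sum of successor durations
Successors: activities 3 through 4 with durations [6, 10]
Sum of successor durations = 16
LF = 26 - 16 = 10

10


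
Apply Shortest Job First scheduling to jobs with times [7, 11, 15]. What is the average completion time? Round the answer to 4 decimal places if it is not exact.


SJF order (ascending): [7, 11, 15]
Completion times:
  Job 1: burst=7, C=7
  Job 2: burst=11, C=18
  Job 3: burst=15, C=33
Average completion = 58/3 = 19.3333

19.3333


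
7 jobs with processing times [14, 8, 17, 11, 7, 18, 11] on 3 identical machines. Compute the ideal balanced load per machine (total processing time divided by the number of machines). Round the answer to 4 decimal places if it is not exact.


Total processing time = 14 + 8 + 17 + 11 + 7 + 18 + 11 = 86
Number of machines = 3
Ideal balanced load = 86 / 3 = 28.6667

28.6667


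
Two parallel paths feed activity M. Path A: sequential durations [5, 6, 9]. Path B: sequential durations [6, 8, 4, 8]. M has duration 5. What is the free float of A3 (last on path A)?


ES(A3) = sum of predecessors on chain A = 11
EF(A3) = ES + duration = 11 + 9 = 20
Successor of A3 is M. ES(M) = max(sum(A), sum(B)) = max(20, 26) = 26
Free float = ES(successor) - EF(current) = 26 - 20 = 6

6


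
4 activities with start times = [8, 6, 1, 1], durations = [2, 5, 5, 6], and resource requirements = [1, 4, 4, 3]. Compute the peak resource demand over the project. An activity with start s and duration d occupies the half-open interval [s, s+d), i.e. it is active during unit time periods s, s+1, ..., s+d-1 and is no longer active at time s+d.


Each activity i is active on [start_i, start_i + duration_i).
Compute total resource usage per time slot:
  t=0: active resources = [], total = 0
  t=1: active resources = [4, 3], total = 7
  t=2: active resources = [4, 3], total = 7
  t=3: active resources = [4, 3], total = 7
  t=4: active resources = [4, 3], total = 7
  t=5: active resources = [4, 3], total = 7
  t=6: active resources = [4, 3], total = 7
  t=7: active resources = [4], total = 4
  t=8: active resources = [1, 4], total = 5
  t=9: active resources = [1, 4], total = 5
  t=10: active resources = [4], total = 4
Peak resource demand = 7

7


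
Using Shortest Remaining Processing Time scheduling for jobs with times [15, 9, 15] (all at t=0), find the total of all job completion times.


Since all jobs arrive at t=0, SRPT equals SPT ordering.
SPT order: [9, 15, 15]
Completion times:
  Job 1: p=9, C=9
  Job 2: p=15, C=24
  Job 3: p=15, C=39
Total completion time = 9 + 24 + 39 = 72

72


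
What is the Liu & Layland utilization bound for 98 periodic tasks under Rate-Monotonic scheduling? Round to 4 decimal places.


Compute 2^(1/98) = 1.0070980027
Subtract 1: 1.0070980027 - 1 = 0.0070980027
Multiply by n: 98 * 0.0070980027 = 0.6956042646
Round to 4 dp: 0.6956

0.6956


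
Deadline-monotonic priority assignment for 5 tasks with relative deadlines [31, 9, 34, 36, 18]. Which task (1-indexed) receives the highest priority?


Sort tasks by relative deadline (ascending):
  Task 2: deadline = 9
  Task 5: deadline = 18
  Task 1: deadline = 31
  Task 3: deadline = 34
  Task 4: deadline = 36
Priority order (highest first): [2, 5, 1, 3, 4]
Highest priority task = 2

2


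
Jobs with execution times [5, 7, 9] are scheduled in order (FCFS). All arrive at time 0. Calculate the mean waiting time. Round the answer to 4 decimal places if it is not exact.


FCFS order (as given): [5, 7, 9]
Waiting times:
  Job 1: wait = 0
  Job 2: wait = 5
  Job 3: wait = 12
Sum of waiting times = 17
Average waiting time = 17/3 = 5.6667

5.6667


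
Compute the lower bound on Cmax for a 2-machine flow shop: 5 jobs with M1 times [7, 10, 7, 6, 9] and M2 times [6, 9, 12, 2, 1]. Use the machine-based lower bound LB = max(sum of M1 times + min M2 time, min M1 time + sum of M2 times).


LB1 = sum(M1 times) + min(M2 times) = 39 + 1 = 40
LB2 = min(M1 times) + sum(M2 times) = 6 + 30 = 36
Lower bound = max(LB1, LB2) = max(40, 36) = 40

40


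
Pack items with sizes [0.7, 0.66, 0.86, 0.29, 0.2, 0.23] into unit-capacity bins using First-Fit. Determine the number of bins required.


Place items sequentially using First-Fit:
  Item 0.7 -> new Bin 1
  Item 0.66 -> new Bin 2
  Item 0.86 -> new Bin 3
  Item 0.29 -> Bin 1 (now 0.99)
  Item 0.2 -> Bin 2 (now 0.86)
  Item 0.23 -> new Bin 4
Total bins used = 4

4


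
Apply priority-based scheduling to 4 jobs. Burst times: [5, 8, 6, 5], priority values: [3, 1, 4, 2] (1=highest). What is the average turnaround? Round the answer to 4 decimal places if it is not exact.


Sort by priority (ascending = highest first):
Order: [(1, 8), (2, 5), (3, 5), (4, 6)]
Completion times:
  Priority 1, burst=8, C=8
  Priority 2, burst=5, C=13
  Priority 3, burst=5, C=18
  Priority 4, burst=6, C=24
Average turnaround = 63/4 = 15.75

15.75


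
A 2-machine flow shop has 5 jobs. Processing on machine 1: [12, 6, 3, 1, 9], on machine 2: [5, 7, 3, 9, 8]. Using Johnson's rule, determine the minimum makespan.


Apply Johnson's rule:
  Group 1 (a <= b): [(4, 1, 9), (3, 3, 3), (2, 6, 7)]
  Group 2 (a > b): [(5, 9, 8), (1, 12, 5)]
Optimal job order: [4, 3, 2, 5, 1]
Schedule:
  Job 4: M1 done at 1, M2 done at 10
  Job 3: M1 done at 4, M2 done at 13
  Job 2: M1 done at 10, M2 done at 20
  Job 5: M1 done at 19, M2 done at 28
  Job 1: M1 done at 31, M2 done at 36
Makespan = 36

36


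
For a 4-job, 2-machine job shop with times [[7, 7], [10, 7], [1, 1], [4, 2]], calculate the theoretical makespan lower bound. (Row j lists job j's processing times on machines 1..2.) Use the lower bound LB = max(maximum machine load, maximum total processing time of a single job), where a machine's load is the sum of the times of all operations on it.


Machine loads:
  Machine 1: 7 + 10 + 1 + 4 = 22
  Machine 2: 7 + 7 + 1 + 2 = 17
Max machine load = 22
Job totals:
  Job 1: 14
  Job 2: 17
  Job 3: 2
  Job 4: 6
Max job total = 17
Lower bound = max(22, 17) = 22

22


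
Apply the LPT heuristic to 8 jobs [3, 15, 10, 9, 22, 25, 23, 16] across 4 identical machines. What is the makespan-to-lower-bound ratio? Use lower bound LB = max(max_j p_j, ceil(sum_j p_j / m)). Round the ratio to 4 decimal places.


LPT order: [25, 23, 22, 16, 15, 10, 9, 3]
Machine loads after assignment: [28, 32, 32, 31]
LPT makespan = 32
Lower bound = max(max_job, ceil(total/4)) = max(25, 31) = 31
Ratio = 32 / 31 = 1.0323

1.0323


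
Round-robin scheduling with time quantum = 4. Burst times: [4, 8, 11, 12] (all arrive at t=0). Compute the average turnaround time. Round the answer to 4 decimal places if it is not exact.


Time quantum = 4
Execution trace:
  J1 runs 4 units, time = 4
  J2 runs 4 units, time = 8
  J3 runs 4 units, time = 12
  J4 runs 4 units, time = 16
  J2 runs 4 units, time = 20
  J3 runs 4 units, time = 24
  J4 runs 4 units, time = 28
  J3 runs 3 units, time = 31
  J4 runs 4 units, time = 35
Finish times: [4, 20, 31, 35]
Average turnaround = 90/4 = 22.5

22.5


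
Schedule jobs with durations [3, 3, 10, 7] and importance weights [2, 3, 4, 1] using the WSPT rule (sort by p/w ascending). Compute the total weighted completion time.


Compute p/w ratios and sort ascending (WSPT): [(3, 3), (3, 2), (10, 4), (7, 1)]
Compute weighted completion times:
  Job (p=3,w=3): C=3, w*C=3*3=9
  Job (p=3,w=2): C=6, w*C=2*6=12
  Job (p=10,w=4): C=16, w*C=4*16=64
  Job (p=7,w=1): C=23, w*C=1*23=23
Total weighted completion time = 108

108


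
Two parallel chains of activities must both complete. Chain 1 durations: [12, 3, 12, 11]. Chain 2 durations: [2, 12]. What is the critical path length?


Path A total = 12 + 3 + 12 + 11 = 38
Path B total = 2 + 12 = 14
Critical path = longest path = max(38, 14) = 38

38


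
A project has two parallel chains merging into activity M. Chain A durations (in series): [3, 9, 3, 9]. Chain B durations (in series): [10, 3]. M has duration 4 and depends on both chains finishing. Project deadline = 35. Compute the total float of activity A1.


Forward pass: ES(A1) = sum of predecessors on chain A = 0
EF = ES + duration = 0 + 3 = 3
Backward pass: LF(M) = deadline = 35; LS(M) = 35 - 4 = 31
LF(A1) = LS(M) - sum(successors on chain A) = 31 - 21 = 10
LS = LF - duration = 10 - 3 = 7
Total float = LS - ES = 7 - 0 = 7

7


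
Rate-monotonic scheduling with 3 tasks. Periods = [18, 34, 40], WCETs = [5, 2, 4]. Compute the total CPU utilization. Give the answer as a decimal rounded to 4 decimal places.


Compute individual utilizations (exact fractions):
  Task 1: C/T = 5/18 (approx. 0.2778)
  Task 2: C/T = 2/34 = 1/17 (approx. 0.0588)
  Task 3: C/T = 4/40 = 1/10 (approx. 0.1)
Total utilization U = 5/18 + 1/17 + 1/10 = 334/765
Rounded to 4 decimal places: U = 0.4366
RM (Liu & Layland) bound for 3 tasks = 0.779763; compare with U = 334/765 (approx. 0.436601)
U <= bound, so schedulable by RM sufficient condition.

0.4366


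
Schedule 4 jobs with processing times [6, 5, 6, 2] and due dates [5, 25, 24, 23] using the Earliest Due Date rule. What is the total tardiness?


Sort by due date (EDD order): [(6, 5), (2, 23), (6, 24), (5, 25)]
Compute completion times and tardiness:
  Job 1: p=6, d=5, C=6, tardiness=max(0,6-5)=1
  Job 2: p=2, d=23, C=8, tardiness=max(0,8-23)=0
  Job 3: p=6, d=24, C=14, tardiness=max(0,14-24)=0
  Job 4: p=5, d=25, C=19, tardiness=max(0,19-25)=0
Total tardiness = 1

1


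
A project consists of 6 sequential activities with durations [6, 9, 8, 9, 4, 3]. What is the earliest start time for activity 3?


Activity 3 starts after activities 1 through 2 complete.
Predecessor durations: [6, 9]
ES = 6 + 9 = 15

15


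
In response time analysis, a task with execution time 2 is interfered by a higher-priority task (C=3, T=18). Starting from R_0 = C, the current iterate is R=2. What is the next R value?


R_next = C + ceil(R_prev / T_hp) * C_hp
ceil(2 / 18) = ceil(0.1111) = 1
Interference = 1 * 3 = 3
R_next = 2 + 3 = 5

5


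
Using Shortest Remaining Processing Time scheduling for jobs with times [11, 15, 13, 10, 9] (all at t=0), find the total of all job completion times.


Since all jobs arrive at t=0, SRPT equals SPT ordering.
SPT order: [9, 10, 11, 13, 15]
Completion times:
  Job 1: p=9, C=9
  Job 2: p=10, C=19
  Job 3: p=11, C=30
  Job 4: p=13, C=43
  Job 5: p=15, C=58
Total completion time = 9 + 19 + 30 + 43 + 58 = 159

159


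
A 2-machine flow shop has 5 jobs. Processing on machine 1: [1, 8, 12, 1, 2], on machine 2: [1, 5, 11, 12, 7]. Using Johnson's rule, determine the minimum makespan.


Apply Johnson's rule:
  Group 1 (a <= b): [(1, 1, 1), (4, 1, 12), (5, 2, 7)]
  Group 2 (a > b): [(3, 12, 11), (2, 8, 5)]
Optimal job order: [1, 4, 5, 3, 2]
Schedule:
  Job 1: M1 done at 1, M2 done at 2
  Job 4: M1 done at 2, M2 done at 14
  Job 5: M1 done at 4, M2 done at 21
  Job 3: M1 done at 16, M2 done at 32
  Job 2: M1 done at 24, M2 done at 37
Makespan = 37

37


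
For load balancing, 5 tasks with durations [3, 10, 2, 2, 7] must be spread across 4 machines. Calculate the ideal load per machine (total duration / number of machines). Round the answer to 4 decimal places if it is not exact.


Total processing time = 3 + 10 + 2 + 2 + 7 = 24
Number of machines = 4
Ideal balanced load = 24 / 4 = 6.0

6.0


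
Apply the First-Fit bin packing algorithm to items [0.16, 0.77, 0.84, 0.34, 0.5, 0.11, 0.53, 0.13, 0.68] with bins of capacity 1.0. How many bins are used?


Place items sequentially using First-Fit:
  Item 0.16 -> new Bin 1
  Item 0.77 -> Bin 1 (now 0.93)
  Item 0.84 -> new Bin 2
  Item 0.34 -> new Bin 3
  Item 0.5 -> Bin 3 (now 0.84)
  Item 0.11 -> Bin 2 (now 0.95)
  Item 0.53 -> new Bin 4
  Item 0.13 -> Bin 3 (now 0.97)
  Item 0.68 -> new Bin 5
Total bins used = 5

5


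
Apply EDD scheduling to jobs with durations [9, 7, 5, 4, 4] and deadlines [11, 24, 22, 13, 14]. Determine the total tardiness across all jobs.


Sort by due date (EDD order): [(9, 11), (4, 13), (4, 14), (5, 22), (7, 24)]
Compute completion times and tardiness:
  Job 1: p=9, d=11, C=9, tardiness=max(0,9-11)=0
  Job 2: p=4, d=13, C=13, tardiness=max(0,13-13)=0
  Job 3: p=4, d=14, C=17, tardiness=max(0,17-14)=3
  Job 4: p=5, d=22, C=22, tardiness=max(0,22-22)=0
  Job 5: p=7, d=24, C=29, tardiness=max(0,29-24)=5
Total tardiness = 8

8


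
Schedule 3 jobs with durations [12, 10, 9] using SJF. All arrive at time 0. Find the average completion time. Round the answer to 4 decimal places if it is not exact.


SJF order (ascending): [9, 10, 12]
Completion times:
  Job 1: burst=9, C=9
  Job 2: burst=10, C=19
  Job 3: burst=12, C=31
Average completion = 59/3 = 19.6667

19.6667


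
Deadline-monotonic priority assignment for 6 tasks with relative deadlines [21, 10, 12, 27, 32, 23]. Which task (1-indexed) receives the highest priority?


Sort tasks by relative deadline (ascending):
  Task 2: deadline = 10
  Task 3: deadline = 12
  Task 1: deadline = 21
  Task 6: deadline = 23
  Task 4: deadline = 27
  Task 5: deadline = 32
Priority order (highest first): [2, 3, 1, 6, 4, 5]
Highest priority task = 2

2


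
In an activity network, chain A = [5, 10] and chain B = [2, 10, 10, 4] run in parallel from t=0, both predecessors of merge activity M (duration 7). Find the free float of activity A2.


ES(A2) = sum of predecessors on chain A = 5
EF(A2) = ES + duration = 5 + 10 = 15
Successor of A2 is M. ES(M) = max(sum(A), sum(B)) = max(15, 26) = 26
Free float = ES(successor) - EF(current) = 26 - 15 = 11

11


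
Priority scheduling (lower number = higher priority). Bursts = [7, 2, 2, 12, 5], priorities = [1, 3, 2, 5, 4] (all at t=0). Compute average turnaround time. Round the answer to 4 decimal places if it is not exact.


Sort by priority (ascending = highest first):
Order: [(1, 7), (2, 2), (3, 2), (4, 5), (5, 12)]
Completion times:
  Priority 1, burst=7, C=7
  Priority 2, burst=2, C=9
  Priority 3, burst=2, C=11
  Priority 4, burst=5, C=16
  Priority 5, burst=12, C=28
Average turnaround = 71/5 = 14.2

14.2


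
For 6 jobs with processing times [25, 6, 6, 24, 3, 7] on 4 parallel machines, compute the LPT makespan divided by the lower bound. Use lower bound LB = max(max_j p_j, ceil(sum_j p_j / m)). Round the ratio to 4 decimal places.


LPT order: [25, 24, 7, 6, 6, 3]
Machine loads after assignment: [25, 24, 10, 12]
LPT makespan = 25
Lower bound = max(max_job, ceil(total/4)) = max(25, 18) = 25
Ratio = 25 / 25 = 1.0

1.0


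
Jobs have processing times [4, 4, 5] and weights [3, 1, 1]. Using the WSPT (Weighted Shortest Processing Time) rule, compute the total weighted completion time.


Compute p/w ratios and sort ascending (WSPT): [(4, 3), (4, 1), (5, 1)]
Compute weighted completion times:
  Job (p=4,w=3): C=4, w*C=3*4=12
  Job (p=4,w=1): C=8, w*C=1*8=8
  Job (p=5,w=1): C=13, w*C=1*13=13
Total weighted completion time = 33

33


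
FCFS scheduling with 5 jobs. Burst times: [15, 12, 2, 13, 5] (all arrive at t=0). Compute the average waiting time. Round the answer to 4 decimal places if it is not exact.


FCFS order (as given): [15, 12, 2, 13, 5]
Waiting times:
  Job 1: wait = 0
  Job 2: wait = 15
  Job 3: wait = 27
  Job 4: wait = 29
  Job 5: wait = 42
Sum of waiting times = 113
Average waiting time = 113/5 = 22.6

22.6


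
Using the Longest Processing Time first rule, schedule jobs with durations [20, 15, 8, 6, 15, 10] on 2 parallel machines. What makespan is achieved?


Sort jobs in decreasing order (LPT): [20, 15, 15, 10, 8, 6]
Assign each job to the least loaded machine:
  Machine 1: jobs [20, 10, 8], load = 38
  Machine 2: jobs [15, 15, 6], load = 36
Makespan = max load = 38

38


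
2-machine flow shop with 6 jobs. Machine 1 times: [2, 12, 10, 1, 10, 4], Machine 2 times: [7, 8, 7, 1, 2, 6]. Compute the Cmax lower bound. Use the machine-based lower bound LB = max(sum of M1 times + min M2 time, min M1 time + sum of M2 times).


LB1 = sum(M1 times) + min(M2 times) = 39 + 1 = 40
LB2 = min(M1 times) + sum(M2 times) = 1 + 31 = 32
Lower bound = max(LB1, LB2) = max(40, 32) = 40

40


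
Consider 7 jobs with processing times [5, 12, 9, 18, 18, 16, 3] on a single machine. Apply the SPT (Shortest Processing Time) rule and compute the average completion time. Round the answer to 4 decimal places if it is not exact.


Sort jobs by processing time (SPT order): [3, 5, 9, 12, 16, 18, 18]
Compute completion times sequentially:
  Job 1: processing = 3, completes at 3
  Job 2: processing = 5, completes at 8
  Job 3: processing = 9, completes at 17
  Job 4: processing = 12, completes at 29
  Job 5: processing = 16, completes at 45
  Job 6: processing = 18, completes at 63
  Job 7: processing = 18, completes at 81
Sum of completion times = 246
Average completion time = 246/7 = 35.1429

35.1429


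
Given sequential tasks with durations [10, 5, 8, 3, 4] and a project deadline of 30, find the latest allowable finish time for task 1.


LF(activity 1) = deadline - sum of successor durations
Successors: activities 2 through 5 with durations [5, 8, 3, 4]
Sum of successor durations = 20
LF = 30 - 20 = 10

10


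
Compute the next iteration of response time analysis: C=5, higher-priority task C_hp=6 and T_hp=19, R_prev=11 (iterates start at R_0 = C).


R_next = C + ceil(R_prev / T_hp) * C_hp
ceil(11 / 19) = ceil(0.5789) = 1
Interference = 1 * 6 = 6
R_next = 5 + 6 = 11
R_next = R_prev, so the iteration has converged (response time = 11).

11


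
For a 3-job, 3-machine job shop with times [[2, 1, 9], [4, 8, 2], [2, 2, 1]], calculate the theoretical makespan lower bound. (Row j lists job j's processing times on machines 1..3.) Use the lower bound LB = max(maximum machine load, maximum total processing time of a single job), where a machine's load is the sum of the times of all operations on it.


Machine loads:
  Machine 1: 2 + 4 + 2 = 8
  Machine 2: 1 + 8 + 2 = 11
  Machine 3: 9 + 2 + 1 = 12
Max machine load = 12
Job totals:
  Job 1: 12
  Job 2: 14
  Job 3: 5
Max job total = 14
Lower bound = max(12, 14) = 14

14


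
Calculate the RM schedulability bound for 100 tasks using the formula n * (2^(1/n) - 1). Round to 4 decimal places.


Compute 2^(1/100) = 1.0069555501
Subtract 1: 1.0069555501 - 1 = 0.0069555501
Multiply by n: 100 * 0.0069555501 = 0.6955550100
Round to 4 dp: 0.6956

0.6956


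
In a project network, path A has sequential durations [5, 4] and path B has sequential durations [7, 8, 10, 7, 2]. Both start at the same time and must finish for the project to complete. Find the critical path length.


Path A total = 5 + 4 = 9
Path B total = 7 + 8 + 10 + 7 + 2 = 34
Critical path = longest path = max(9, 34) = 34

34


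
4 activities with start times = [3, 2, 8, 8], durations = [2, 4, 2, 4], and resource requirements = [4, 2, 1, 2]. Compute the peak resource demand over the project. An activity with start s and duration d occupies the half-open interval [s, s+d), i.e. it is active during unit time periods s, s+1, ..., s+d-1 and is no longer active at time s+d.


Each activity i is active on [start_i, start_i + duration_i).
Compute total resource usage per time slot:
  t=0: active resources = [], total = 0
  t=1: active resources = [], total = 0
  t=2: active resources = [2], total = 2
  t=3: active resources = [4, 2], total = 6
  t=4: active resources = [4, 2], total = 6
  t=5: active resources = [2], total = 2
  t=6: active resources = [], total = 0
  t=7: active resources = [], total = 0
  t=8: active resources = [1, 2], total = 3
  t=9: active resources = [1, 2], total = 3
  t=10: active resources = [2], total = 2
  t=11: active resources = [2], total = 2
Peak resource demand = 6

6


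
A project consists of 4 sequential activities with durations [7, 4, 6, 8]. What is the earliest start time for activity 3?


Activity 3 starts after activities 1 through 2 complete.
Predecessor durations: [7, 4]
ES = 7 + 4 = 11

11


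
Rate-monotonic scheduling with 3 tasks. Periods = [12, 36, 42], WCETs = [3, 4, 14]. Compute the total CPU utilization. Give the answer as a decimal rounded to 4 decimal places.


Compute individual utilizations (exact fractions):
  Task 1: C/T = 3/12 = 1/4 (approx. 0.25)
  Task 2: C/T = 4/36 = 1/9 (approx. 0.1111)
  Task 3: C/T = 14/42 = 1/3 (approx. 0.3333)
Total utilization U = 1/4 + 1/9 + 1/3 = 25/36
Rounded to 4 decimal places: U = 0.6944
RM (Liu & Layland) bound for 3 tasks = 0.779763; compare with U = 25/36 (approx. 0.694444)
U <= bound, so schedulable by RM sufficient condition.

0.6944


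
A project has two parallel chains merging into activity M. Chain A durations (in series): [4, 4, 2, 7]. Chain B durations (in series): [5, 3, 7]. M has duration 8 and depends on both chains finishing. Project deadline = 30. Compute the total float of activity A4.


Forward pass: ES(A4) = sum of predecessors on chain A = 10
EF = ES + duration = 10 + 7 = 17
Backward pass: LF(M) = deadline = 30; LS(M) = 30 - 8 = 22
LF(A4) = LS(M) - sum(successors on chain A) = 22 - 0 = 22
LS = LF - duration = 22 - 7 = 15
Total float = LS - ES = 15 - 10 = 5

5


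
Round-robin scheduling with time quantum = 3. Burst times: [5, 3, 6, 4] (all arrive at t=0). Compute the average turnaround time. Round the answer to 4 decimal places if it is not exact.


Time quantum = 3
Execution trace:
  J1 runs 3 units, time = 3
  J2 runs 3 units, time = 6
  J3 runs 3 units, time = 9
  J4 runs 3 units, time = 12
  J1 runs 2 units, time = 14
  J3 runs 3 units, time = 17
  J4 runs 1 units, time = 18
Finish times: [14, 6, 17, 18]
Average turnaround = 55/4 = 13.75

13.75


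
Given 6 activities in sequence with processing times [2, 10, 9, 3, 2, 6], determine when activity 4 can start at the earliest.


Activity 4 starts after activities 1 through 3 complete.
Predecessor durations: [2, 10, 9]
ES = 2 + 10 + 9 = 21

21


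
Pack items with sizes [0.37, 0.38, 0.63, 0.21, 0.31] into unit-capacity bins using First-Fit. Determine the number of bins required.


Place items sequentially using First-Fit:
  Item 0.37 -> new Bin 1
  Item 0.38 -> Bin 1 (now 0.75)
  Item 0.63 -> new Bin 2
  Item 0.21 -> Bin 1 (now 0.96)
  Item 0.31 -> Bin 2 (now 0.94)
Total bins used = 2

2


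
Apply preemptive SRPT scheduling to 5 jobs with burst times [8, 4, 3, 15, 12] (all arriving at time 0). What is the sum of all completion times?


Since all jobs arrive at t=0, SRPT equals SPT ordering.
SPT order: [3, 4, 8, 12, 15]
Completion times:
  Job 1: p=3, C=3
  Job 2: p=4, C=7
  Job 3: p=8, C=15
  Job 4: p=12, C=27
  Job 5: p=15, C=42
Total completion time = 3 + 7 + 15 + 27 + 42 = 94

94


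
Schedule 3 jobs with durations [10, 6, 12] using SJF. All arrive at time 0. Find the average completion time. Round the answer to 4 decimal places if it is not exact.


SJF order (ascending): [6, 10, 12]
Completion times:
  Job 1: burst=6, C=6
  Job 2: burst=10, C=16
  Job 3: burst=12, C=28
Average completion = 50/3 = 16.6667

16.6667


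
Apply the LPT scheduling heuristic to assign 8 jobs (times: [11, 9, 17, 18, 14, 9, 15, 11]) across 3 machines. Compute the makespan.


Sort jobs in decreasing order (LPT): [18, 17, 15, 14, 11, 11, 9, 9]
Assign each job to the least loaded machine:
  Machine 1: jobs [18, 11, 9], load = 38
  Machine 2: jobs [17, 11, 9], load = 37
  Machine 3: jobs [15, 14], load = 29
Makespan = max load = 38

38


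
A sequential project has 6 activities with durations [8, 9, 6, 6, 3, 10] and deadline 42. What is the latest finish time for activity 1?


LF(activity 1) = deadline - sum of successor durations
Successors: activities 2 through 6 with durations [9, 6, 6, 3, 10]
Sum of successor durations = 34
LF = 42 - 34 = 8

8


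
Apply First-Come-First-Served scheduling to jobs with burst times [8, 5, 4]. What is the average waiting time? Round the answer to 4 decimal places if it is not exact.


FCFS order (as given): [8, 5, 4]
Waiting times:
  Job 1: wait = 0
  Job 2: wait = 8
  Job 3: wait = 13
Sum of waiting times = 21
Average waiting time = 21/3 = 7.0

7.0


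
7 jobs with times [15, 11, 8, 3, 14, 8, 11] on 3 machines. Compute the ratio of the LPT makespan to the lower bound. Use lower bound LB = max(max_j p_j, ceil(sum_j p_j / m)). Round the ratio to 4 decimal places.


LPT order: [15, 14, 11, 11, 8, 8, 3]
Machine loads after assignment: [23, 25, 22]
LPT makespan = 25
Lower bound = max(max_job, ceil(total/3)) = max(15, 24) = 24
Ratio = 25 / 24 = 1.0417

1.0417


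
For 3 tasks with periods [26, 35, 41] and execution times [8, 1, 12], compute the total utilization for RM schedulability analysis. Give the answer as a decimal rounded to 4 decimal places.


Compute individual utilizations (exact fractions):
  Task 1: C/T = 8/26 = 4/13 (approx. 0.3077)
  Task 2: C/T = 1/35 (approx. 0.0286)
  Task 3: C/T = 12/41 (approx. 0.2927)
Total utilization U = 4/13 + 1/35 + 12/41 = 11733/18655
Rounded to 4 decimal places: U = 0.6289
RM (Liu & Layland) bound for 3 tasks = 0.779763; compare with U = 11733/18655 (approx. 0.628947)
U <= bound, so schedulable by RM sufficient condition.

0.6289


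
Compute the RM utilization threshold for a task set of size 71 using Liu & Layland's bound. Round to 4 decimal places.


Compute 2^(1/71) = 1.0098104463
Subtract 1: 1.0098104463 - 1 = 0.0098104463
Multiply by n: 71 * 0.0098104463 = 0.6965416873
Round to 4 dp: 0.6965

0.6965


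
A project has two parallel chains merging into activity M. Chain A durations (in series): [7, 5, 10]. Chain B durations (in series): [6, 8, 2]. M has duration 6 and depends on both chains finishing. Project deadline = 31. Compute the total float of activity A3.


Forward pass: ES(A3) = sum of predecessors on chain A = 12
EF = ES + duration = 12 + 10 = 22
Backward pass: LF(M) = deadline = 31; LS(M) = 31 - 6 = 25
LF(A3) = LS(M) - sum(successors on chain A) = 25 - 0 = 25
LS = LF - duration = 25 - 10 = 15
Total float = LS - ES = 15 - 12 = 3

3


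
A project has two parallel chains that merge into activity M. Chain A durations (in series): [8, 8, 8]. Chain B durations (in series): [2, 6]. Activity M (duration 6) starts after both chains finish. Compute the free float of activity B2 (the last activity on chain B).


ES(B2) = sum of predecessors on chain B = 2
EF(B2) = ES + duration = 2 + 6 = 8
Successor of B2 is M. ES(M) = max(sum(A), sum(B)) = max(24, 8) = 24
Free float = ES(successor) - EF(current) = 24 - 8 = 16

16


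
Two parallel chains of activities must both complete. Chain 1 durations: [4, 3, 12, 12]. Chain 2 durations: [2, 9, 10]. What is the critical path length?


Path A total = 4 + 3 + 12 + 12 = 31
Path B total = 2 + 9 + 10 = 21
Critical path = longest path = max(31, 21) = 31

31


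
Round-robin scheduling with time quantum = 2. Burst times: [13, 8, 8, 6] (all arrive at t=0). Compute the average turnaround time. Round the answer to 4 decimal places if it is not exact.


Time quantum = 2
Execution trace:
  J1 runs 2 units, time = 2
  J2 runs 2 units, time = 4
  J3 runs 2 units, time = 6
  J4 runs 2 units, time = 8
  J1 runs 2 units, time = 10
  J2 runs 2 units, time = 12
  J3 runs 2 units, time = 14
  J4 runs 2 units, time = 16
  J1 runs 2 units, time = 18
  J2 runs 2 units, time = 20
  J3 runs 2 units, time = 22
  J4 runs 2 units, time = 24
  J1 runs 2 units, time = 26
  J2 runs 2 units, time = 28
  J3 runs 2 units, time = 30
  J1 runs 2 units, time = 32
  J1 runs 2 units, time = 34
  J1 runs 1 units, time = 35
Finish times: [35, 28, 30, 24]
Average turnaround = 117/4 = 29.25

29.25


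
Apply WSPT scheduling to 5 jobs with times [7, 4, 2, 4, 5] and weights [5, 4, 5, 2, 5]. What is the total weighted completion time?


Compute p/w ratios and sort ascending (WSPT): [(2, 5), (4, 4), (5, 5), (7, 5), (4, 2)]
Compute weighted completion times:
  Job (p=2,w=5): C=2, w*C=5*2=10
  Job (p=4,w=4): C=6, w*C=4*6=24
  Job (p=5,w=5): C=11, w*C=5*11=55
  Job (p=7,w=5): C=18, w*C=5*18=90
  Job (p=4,w=2): C=22, w*C=2*22=44
Total weighted completion time = 223

223


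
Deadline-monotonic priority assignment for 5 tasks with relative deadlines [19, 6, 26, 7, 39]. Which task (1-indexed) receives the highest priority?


Sort tasks by relative deadline (ascending):
  Task 2: deadline = 6
  Task 4: deadline = 7
  Task 1: deadline = 19
  Task 3: deadline = 26
  Task 5: deadline = 39
Priority order (highest first): [2, 4, 1, 3, 5]
Highest priority task = 2

2


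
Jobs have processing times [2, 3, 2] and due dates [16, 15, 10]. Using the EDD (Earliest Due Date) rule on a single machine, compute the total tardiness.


Sort by due date (EDD order): [(2, 10), (3, 15), (2, 16)]
Compute completion times and tardiness:
  Job 1: p=2, d=10, C=2, tardiness=max(0,2-10)=0
  Job 2: p=3, d=15, C=5, tardiness=max(0,5-15)=0
  Job 3: p=2, d=16, C=7, tardiness=max(0,7-16)=0
Total tardiness = 0

0


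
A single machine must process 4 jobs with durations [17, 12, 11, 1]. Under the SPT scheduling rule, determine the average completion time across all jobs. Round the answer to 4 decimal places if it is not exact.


Sort jobs by processing time (SPT order): [1, 11, 12, 17]
Compute completion times sequentially:
  Job 1: processing = 1, completes at 1
  Job 2: processing = 11, completes at 12
  Job 3: processing = 12, completes at 24
  Job 4: processing = 17, completes at 41
Sum of completion times = 78
Average completion time = 78/4 = 19.5

19.5
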